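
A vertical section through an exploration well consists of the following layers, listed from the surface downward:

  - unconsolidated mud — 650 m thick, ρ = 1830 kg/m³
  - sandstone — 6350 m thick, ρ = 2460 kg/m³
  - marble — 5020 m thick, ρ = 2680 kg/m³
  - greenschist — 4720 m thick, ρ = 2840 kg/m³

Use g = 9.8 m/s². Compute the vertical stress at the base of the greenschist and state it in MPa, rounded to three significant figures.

428 MPa

unconsolidated mud: 1830 kg/m³ × 9.8 m/s² × 650 m = 1.166×10^7 Pa = 11.66 MPa
sandstone: 2460 kg/m³ × 9.8 m/s² × 6350 m = 1.531×10^8 Pa = 153.1 MPa
marble: 2680 kg/m³ × 9.8 m/s² × 5020 m = 1.318×10^8 Pa = 131.8 MPa
greenschist: 2840 kg/m³ × 9.8 m/s² × 4720 m = 1.314×10^8 Pa = 131.4 MPa
Total = 11.66 + 153.1 + 131.8 + 131.4 = 427.96 MPa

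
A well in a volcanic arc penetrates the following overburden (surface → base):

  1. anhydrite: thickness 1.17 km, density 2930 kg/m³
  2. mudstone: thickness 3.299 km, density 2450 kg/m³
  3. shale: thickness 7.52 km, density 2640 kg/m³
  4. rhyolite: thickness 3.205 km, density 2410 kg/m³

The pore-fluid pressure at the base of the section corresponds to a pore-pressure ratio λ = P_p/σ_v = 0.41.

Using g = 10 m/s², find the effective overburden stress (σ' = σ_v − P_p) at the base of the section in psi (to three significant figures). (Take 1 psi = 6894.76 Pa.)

33400 psi

Overburden (lithostatic) stress σ_v:
anhydrite: 2930 kg/m³ × 10 m/s² × 1170 m = 3.428×10^7 Pa = 34.28 MPa
mudstone: 2450 kg/m³ × 10 m/s² × 3299 m = 8.083×10^7 Pa = 80.83 MPa
shale: 2640 kg/m³ × 10 m/s² × 7520 m = 1.985×10^8 Pa = 198.5 MPa
rhyolite: 2410 kg/m³ × 10 m/s² × 3205 m = 7.724×10^7 Pa = 77.24 MPa
Total = 34.28 + 80.83 + 198.5 + 77.24 = 390.88 MPa
Pore pressure P_p = λ·σ_v = 0.41 × 390.9 MPa = 160.3 MPa
Effective stress σ' = σ_v − P_p = 390.9 − 160.3 = 230.62 MPa = 33448 psi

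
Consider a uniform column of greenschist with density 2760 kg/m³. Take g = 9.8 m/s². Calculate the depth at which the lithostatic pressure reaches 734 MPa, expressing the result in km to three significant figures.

27.1 km

h = P/(ρg) = 734 MPa / (2760 kg/m³ × 9.8 m/s²) = 7.340×10^8 Pa / 27048 Pa/m = 27137 m
= 27.137 km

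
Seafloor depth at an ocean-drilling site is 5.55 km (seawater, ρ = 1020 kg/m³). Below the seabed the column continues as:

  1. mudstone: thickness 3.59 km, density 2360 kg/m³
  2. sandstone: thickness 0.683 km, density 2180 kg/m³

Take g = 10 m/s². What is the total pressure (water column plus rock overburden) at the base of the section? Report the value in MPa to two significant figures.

seawater: 1020 kg/m³ × 10 m/s² × 5550 m = 5.661×10^7 Pa = 56.61 MPa
mudstone: 2360 kg/m³ × 10 m/s² × 3590 m = 8.472×10^7 Pa = 84.72 MPa
sandstone: 2180 kg/m³ × 10 m/s² × 683 m = 1.489×10^7 Pa = 14.89 MPa
Total = 56.61 + 84.72 + 14.89 = 156.22 MPa

160 MPa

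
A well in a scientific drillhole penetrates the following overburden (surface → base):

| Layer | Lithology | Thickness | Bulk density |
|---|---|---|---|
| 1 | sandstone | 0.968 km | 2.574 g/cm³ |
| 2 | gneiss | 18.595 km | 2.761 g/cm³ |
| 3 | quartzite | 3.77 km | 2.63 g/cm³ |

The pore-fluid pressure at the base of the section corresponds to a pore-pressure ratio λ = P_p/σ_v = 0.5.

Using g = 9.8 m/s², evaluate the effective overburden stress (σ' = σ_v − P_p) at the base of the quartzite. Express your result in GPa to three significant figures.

0.312 GPa

Overburden (lithostatic) stress σ_v:
sandstone: 2574 kg/m³ × 9.8 m/s² × 968 m = 2.442×10^7 Pa = 24.42 MPa
gneiss: 2761 kg/m³ × 9.8 m/s² × 18595 m = 5.031×10^8 Pa = 503.1 MPa
quartzite: 2630 kg/m³ × 9.8 m/s² × 3770 m = 9.717×10^7 Pa = 97.17 MPa
Total = 24.42 + 503.1 + 97.17 = 624.73 MPa
Pore pressure P_p = λ·σ_v = 0.5 × 624.7 MPa = 312.4 MPa
Effective stress σ' = σ_v − P_p = 624.7 − 312.4 = 312.36 MPa = 0.31236 GPa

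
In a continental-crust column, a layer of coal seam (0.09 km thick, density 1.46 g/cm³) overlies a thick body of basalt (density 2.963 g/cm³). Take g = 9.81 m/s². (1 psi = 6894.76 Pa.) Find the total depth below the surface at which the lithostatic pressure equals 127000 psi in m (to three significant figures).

Pressure at base of upper layers: 1460×9.81×90 = 1.289×10^6 Pa = 187.0 psi
Remaining pressure to be supplied by basalt: 8.756×10^8 − 1.289×10^6 = 8.743×10^8 Pa
Additional depth in basalt = 8.743×10^8 Pa / (2963 kg/m³ × 9.81 m/s²) = 30080 m
Total depth = 90 m + 30080 m = 30170 m

30200 m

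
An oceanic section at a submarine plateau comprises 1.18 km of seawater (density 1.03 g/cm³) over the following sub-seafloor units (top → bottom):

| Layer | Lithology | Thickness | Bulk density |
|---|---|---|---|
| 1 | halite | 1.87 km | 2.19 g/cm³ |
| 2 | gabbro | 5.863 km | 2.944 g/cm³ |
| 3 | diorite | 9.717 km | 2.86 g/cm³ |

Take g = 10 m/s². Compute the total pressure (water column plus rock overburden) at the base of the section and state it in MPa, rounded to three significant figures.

seawater: 1030 kg/m³ × 10 m/s² × 1180 m = 1.215×10^7 Pa = 12.15 MPa
halite: 2190 kg/m³ × 10 m/s² × 1870 m = 4.095×10^7 Pa = 40.95 MPa
gabbro: 2944 kg/m³ × 10 m/s² × 5863 m = 1.726×10^8 Pa = 172.6 MPa
diorite: 2860 kg/m³ × 10 m/s² × 9717 m = 2.779×10^8 Pa = 277.9 MPa
Total = 12.15 + 40.95 + 172.6 + 277.9 = 503.62 MPa

504 MPa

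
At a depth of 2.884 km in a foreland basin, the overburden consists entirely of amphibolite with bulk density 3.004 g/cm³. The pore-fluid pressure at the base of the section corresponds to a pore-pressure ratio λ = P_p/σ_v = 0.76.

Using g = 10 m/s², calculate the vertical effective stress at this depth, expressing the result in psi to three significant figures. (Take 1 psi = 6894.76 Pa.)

Overburden (lithostatic) stress σ_v:
amphibolite: 3004 kg/m³ × 10 m/s² × 2884 m = 8.664×10^7 Pa = 86.64 MPa
Pore pressure P_p = λ·σ_v = 0.76 × 86.64 MPa = 65.84 MPa
Effective stress σ' = σ_v − P_p = 86.64 − 65.84 = 20.792 MPa = 3015.7 psi

3020 psi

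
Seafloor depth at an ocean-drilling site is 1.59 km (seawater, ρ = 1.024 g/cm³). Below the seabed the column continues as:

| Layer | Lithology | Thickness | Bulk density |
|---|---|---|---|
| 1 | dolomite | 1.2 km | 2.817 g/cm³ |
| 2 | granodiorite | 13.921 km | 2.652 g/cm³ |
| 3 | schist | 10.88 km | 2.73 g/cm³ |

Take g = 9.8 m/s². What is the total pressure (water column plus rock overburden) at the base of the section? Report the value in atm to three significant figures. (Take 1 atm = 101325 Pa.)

seawater: 1024 kg/m³ × 9.8 m/s² × 1590 m = 1.596×10^7 Pa = 157.5 atm
dolomite: 2817 kg/m³ × 9.8 m/s² × 1200 m = 3.313×10^7 Pa = 326.9 atm
granodiorite: 2652 kg/m³ × 9.8 m/s² × 13921 m = 3.618×10^8 Pa = 3571 atm
schist: 2730 kg/m³ × 9.8 m/s² × 10880 m = 2.911×10^8 Pa = 2873 atm
Total = 157.5 + 326.9 + 3571 + 2873 = 6927.9 atm

6930 atm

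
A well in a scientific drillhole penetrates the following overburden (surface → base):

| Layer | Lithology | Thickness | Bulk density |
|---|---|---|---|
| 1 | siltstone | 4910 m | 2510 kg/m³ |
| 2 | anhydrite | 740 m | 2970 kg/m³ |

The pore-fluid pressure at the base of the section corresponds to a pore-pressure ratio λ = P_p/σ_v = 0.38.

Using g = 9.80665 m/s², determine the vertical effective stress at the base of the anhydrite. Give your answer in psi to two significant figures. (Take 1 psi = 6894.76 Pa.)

13000 psi

Overburden (lithostatic) stress σ_v:
siltstone: 2510 kg/m³ × 9.80665 m/s² × 4910 m = 1.209×10^8 Pa = 120.9 MPa
anhydrite: 2970 kg/m³ × 9.80665 m/s² × 740 m = 2.155×10^7 Pa = 21.55 MPa
Total = 120.9 + 21.55 = 142.41 MPa
Pore pressure P_p = λ·σ_v = 0.38 × 142.4 MPa = 54.12 MPa
Effective stress σ' = σ_v − P_p = 142.4 − 54.12 = 88.295 MPa = 12806 psi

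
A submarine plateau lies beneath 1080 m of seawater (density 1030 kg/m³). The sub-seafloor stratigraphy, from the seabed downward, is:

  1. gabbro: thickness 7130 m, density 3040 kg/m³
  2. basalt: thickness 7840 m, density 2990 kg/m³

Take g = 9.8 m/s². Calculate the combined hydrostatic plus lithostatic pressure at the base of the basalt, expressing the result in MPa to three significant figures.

453 MPa

seawater: 1030 kg/m³ × 9.8 m/s² × 1080 m = 1.090×10^7 Pa = 10.90 MPa
gabbro: 3040 kg/m³ × 9.8 m/s² × 7130 m = 2.124×10^8 Pa = 212.4 MPa
basalt: 2990 kg/m³ × 9.8 m/s² × 7840 m = 2.297×10^8 Pa = 229.7 MPa
Total = 10.90 + 212.4 + 229.7 = 453.05 MPa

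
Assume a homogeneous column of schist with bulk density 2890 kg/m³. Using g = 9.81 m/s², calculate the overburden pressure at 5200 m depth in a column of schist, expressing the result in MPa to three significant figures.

147 MPa

schist: 2890 kg/m³ × 9.81 m/s² × 5200 m = 1.474×10^8 Pa = 147.4 MPa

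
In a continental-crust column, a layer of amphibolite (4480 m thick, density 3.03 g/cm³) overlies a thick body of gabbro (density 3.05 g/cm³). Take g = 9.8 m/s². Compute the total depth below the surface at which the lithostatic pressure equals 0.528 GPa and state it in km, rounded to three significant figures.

Pressure at base of upper layers: 3030×9.8×4480 = 1.330×10^8 Pa = 0.1330 GPa
Remaining pressure to be supplied by gabbro: 5.280×10^8 − 1.330×10^8 = 3.950×10^8 Pa
Additional depth in gabbro = 3.950×10^8 Pa / (3050 kg/m³ × 9.8 m/s²) = 13214 m
Total depth = 4480 m + 13214 m = 17694 m
= 17.694 km

17.7 km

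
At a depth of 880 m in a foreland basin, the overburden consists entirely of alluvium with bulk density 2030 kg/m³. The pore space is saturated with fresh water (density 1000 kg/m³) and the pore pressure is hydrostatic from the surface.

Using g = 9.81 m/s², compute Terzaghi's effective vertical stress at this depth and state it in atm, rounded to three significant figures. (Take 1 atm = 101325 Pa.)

87.8 atm

Overburden (lithostatic) stress σ_v:
alluvium: 2030 kg/m³ × 9.81 m/s² × 880 m = 1.752×10^7 Pa = 17.52 MPa
Pore pressure P_p = 1000 kg/m³ × 9.81 m/s² × 880 m = 8.633×10^6 Pa = 8.633 MPa
Effective stress σ' = σ_v − P_p = 17.52 − 8.633 = 8.8918 MPa = 87.755 atm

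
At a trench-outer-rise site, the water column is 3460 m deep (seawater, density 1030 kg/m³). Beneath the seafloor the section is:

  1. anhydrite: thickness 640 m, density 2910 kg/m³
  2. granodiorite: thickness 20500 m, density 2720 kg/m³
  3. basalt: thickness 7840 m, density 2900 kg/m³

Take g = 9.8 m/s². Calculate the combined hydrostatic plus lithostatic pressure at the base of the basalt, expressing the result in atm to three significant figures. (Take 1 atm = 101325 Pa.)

8120 atm

seawater: 1030 kg/m³ × 9.8 m/s² × 3460 m = 3.493×10^7 Pa = 344.7 atm
anhydrite: 2910 kg/m³ × 9.8 m/s² × 640 m = 1.825×10^7 Pa = 180.1 atm
granodiorite: 2720 kg/m³ × 9.8 m/s² × 20500 m = 5.464×10^8 Pa = 5393 atm
basalt: 2900 kg/m³ × 9.8 m/s² × 7840 m = 2.228×10^8 Pa = 2199 atm
Total = 344.7 + 180.1 + 5393 + 2199 = 8116.8 atm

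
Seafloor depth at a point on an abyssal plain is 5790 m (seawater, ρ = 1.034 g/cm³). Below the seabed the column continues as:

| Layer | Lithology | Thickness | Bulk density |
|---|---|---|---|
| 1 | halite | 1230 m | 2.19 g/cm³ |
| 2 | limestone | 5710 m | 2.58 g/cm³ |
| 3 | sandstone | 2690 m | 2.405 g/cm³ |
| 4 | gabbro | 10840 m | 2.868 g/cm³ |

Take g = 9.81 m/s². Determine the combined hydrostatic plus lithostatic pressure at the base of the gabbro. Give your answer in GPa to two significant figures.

0.60 GPa

seawater: 1034 kg/m³ × 9.81 m/s² × 5790 m = 5.873×10^7 Pa = 0.05873 GPa
halite: 2190 kg/m³ × 9.81 m/s² × 1230 m = 2.643×10^7 Pa = 0.02643 GPa
limestone: 2580 kg/m³ × 9.81 m/s² × 5710 m = 1.445×10^8 Pa = 0.1445 GPa
sandstone: 2405 kg/m³ × 9.81 m/s² × 2690 m = 6.347×10^7 Pa = 0.06347 GPa
gabbro: 2868 kg/m³ × 9.81 m/s² × 10840 m = 3.050×10^8 Pa = 0.3050 GPa
Total = 0.05873 + 0.02643 + 0.1445 + 0.06347 + 0.3050 = 0.59812 GPa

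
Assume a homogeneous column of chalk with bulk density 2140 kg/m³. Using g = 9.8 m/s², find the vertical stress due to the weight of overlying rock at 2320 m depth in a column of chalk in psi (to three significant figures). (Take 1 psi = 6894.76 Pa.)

chalk: 2140 kg/m³ × 9.8 m/s² × 2320 m = 4.866×10^7 Pa = 7057 psi

7060 psi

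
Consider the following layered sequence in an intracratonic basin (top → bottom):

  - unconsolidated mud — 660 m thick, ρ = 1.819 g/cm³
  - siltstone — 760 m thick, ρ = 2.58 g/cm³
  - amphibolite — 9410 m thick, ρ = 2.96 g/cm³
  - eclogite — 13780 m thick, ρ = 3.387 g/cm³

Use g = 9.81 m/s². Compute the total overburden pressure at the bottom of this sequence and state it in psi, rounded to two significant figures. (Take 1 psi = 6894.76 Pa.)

110000 psi

unconsolidated mud: 1819 kg/m³ × 9.81 m/s² × 660 m = 1.178×10^7 Pa = 1708 psi
siltstone: 2580 kg/m³ × 9.81 m/s² × 760 m = 1.924×10^7 Pa = 2790 psi
amphibolite: 2960 kg/m³ × 9.81 m/s² × 9410 m = 2.732×10^8 Pa = 39631 psi
eclogite: 3387 kg/m³ × 9.81 m/s² × 13780 m = 4.579×10^8 Pa = 66407 psi
Total = 1708 + 2790 + 39631 + 66407 = 1.1054×10^5 psi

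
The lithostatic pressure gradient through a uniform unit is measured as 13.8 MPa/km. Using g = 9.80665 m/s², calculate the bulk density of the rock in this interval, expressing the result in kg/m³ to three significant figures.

ρ = (dP/dz)/g = 13.8 MPa/km / 9.80665 m/s² = 13800 Pa/m / 9.80665 m/s² = 1407.2 kg/m³

1410 kg/m³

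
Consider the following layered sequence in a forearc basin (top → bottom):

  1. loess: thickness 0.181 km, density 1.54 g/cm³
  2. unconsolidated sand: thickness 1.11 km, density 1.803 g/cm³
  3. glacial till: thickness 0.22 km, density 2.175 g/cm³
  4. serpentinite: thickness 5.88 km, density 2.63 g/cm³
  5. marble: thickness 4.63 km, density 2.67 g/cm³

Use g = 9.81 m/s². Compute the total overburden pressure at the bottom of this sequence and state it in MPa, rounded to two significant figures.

300 MPa

loess: 1540 kg/m³ × 9.81 m/s² × 181 m = 2.734×10^6 Pa = 2.734 MPa
unconsolidated sand: 1803 kg/m³ × 9.81 m/s² × 1110 m = 1.963×10^7 Pa = 19.63 MPa
glacial till: 2175 kg/m³ × 9.81 m/s² × 220 m = 4.694×10^6 Pa = 4.694 MPa
serpentinite: 2630 kg/m³ × 9.81 m/s² × 5880 m = 1.517×10^8 Pa = 151.7 MPa
marble: 2670 kg/m³ × 9.81 m/s² × 4630 m = 1.213×10^8 Pa = 121.3 MPa
Total = 2.734 + 19.63 + 4.694 + 151.7 + 121.3 = 300.04 MPa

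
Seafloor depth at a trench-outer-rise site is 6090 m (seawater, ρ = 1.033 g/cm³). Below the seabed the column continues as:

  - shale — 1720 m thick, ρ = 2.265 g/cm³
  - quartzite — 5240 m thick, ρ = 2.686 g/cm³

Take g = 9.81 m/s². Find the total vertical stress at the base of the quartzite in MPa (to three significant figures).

238 MPa

seawater: 1033 kg/m³ × 9.81 m/s² × 6090 m = 6.171×10^7 Pa = 61.71 MPa
shale: 2265 kg/m³ × 9.81 m/s² × 1720 m = 3.822×10^7 Pa = 38.22 MPa
quartzite: 2686 kg/m³ × 9.81 m/s² × 5240 m = 1.381×10^8 Pa = 138.1 MPa
Total = 61.71 + 38.22 + 138.1 = 238.00 MPa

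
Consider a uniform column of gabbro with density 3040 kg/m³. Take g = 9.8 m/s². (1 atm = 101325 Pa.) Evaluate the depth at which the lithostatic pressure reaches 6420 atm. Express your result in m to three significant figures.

21800 m

h = P/(ρg) = 6420 atm / (3040 kg/m³ × 9.8 m/s²) = 6.505×10^8 Pa / 29792 Pa/m = 21835 m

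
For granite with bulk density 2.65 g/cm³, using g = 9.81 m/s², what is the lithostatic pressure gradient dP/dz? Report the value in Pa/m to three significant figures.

dP/dz = ρg = 2650 kg/m³ × 9.81 m/s² = 25996 Pa/m

26000 Pa/m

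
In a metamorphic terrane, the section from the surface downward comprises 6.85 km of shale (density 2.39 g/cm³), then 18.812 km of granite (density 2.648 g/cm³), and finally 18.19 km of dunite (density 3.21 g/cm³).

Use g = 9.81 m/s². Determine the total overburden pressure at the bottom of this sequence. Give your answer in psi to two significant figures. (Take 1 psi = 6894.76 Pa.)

shale: 2390 kg/m³ × 9.81 m/s² × 6850 m = 1.606×10^8 Pa = 23294 psi
granite: 2648 kg/m³ × 9.81 m/s² × 18812 m = 4.887×10^8 Pa = 70877 psi
dunite: 3210 kg/m³ × 9.81 m/s² × 18190 m = 5.728×10^8 Pa = 83078 psi
Total = 23294 + 70877 + 83078 = 1.7725×10^5 psi

180000 psi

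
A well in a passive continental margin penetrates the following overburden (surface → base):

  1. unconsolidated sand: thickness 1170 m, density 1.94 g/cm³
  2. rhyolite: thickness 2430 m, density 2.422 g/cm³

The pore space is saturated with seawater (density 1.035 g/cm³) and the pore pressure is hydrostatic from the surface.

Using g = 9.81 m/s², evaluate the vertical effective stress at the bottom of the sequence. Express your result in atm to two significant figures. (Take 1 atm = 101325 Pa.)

430 atm

Overburden (lithostatic) stress σ_v:
unconsolidated sand: 1940 kg/m³ × 9.81 m/s² × 1170 m = 2.227×10^7 Pa = 22.27 MPa
rhyolite: 2422 kg/m³ × 9.81 m/s² × 2430 m = 5.774×10^7 Pa = 57.74 MPa
Total = 22.27 + 57.74 = 80.003 MPa
Pore pressure P_p = 1035 kg/m³ × 9.81 m/s² × 3600 m = 3.655×10^7 Pa = 36.55 MPa
Effective stress σ' = σ_v − P_p = 80.00 − 36.55 = 43.451 MPa = 428.83 atm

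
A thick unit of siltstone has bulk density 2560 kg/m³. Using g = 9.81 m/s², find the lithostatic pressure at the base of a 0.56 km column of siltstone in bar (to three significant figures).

141 bar

siltstone: 2560 kg/m³ × 9.81 m/s² × 560 m = 1.406×10^7 Pa = 140.6 bar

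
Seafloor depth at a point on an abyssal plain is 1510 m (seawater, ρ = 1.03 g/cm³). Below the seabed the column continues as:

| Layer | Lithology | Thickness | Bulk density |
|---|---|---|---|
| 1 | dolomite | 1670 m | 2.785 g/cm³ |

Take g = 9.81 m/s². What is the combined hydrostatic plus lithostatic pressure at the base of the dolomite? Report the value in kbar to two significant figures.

seawater: 1030 kg/m³ × 9.81 m/s² × 1510 m = 1.526×10^7 Pa = 0.1526 kbar
dolomite: 2785 kg/m³ × 9.81 m/s² × 1670 m = 4.563×10^7 Pa = 0.4563 kbar
Total = 0.1526 + 0.4563 = 0.60883 kbar

0.61 kbar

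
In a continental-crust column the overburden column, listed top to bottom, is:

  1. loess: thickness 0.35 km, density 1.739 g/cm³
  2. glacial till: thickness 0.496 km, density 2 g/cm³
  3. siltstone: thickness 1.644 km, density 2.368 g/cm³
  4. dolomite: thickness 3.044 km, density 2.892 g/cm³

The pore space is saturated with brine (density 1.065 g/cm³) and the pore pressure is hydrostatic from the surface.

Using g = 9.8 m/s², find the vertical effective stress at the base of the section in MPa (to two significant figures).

82 MPa

Overburden (lithostatic) stress σ_v:
loess: 1739 kg/m³ × 9.8 m/s² × 350 m = 5.965×10^6 Pa = 5.965 MPa
glacial till: 2000 kg/m³ × 9.8 m/s² × 496 m = 9.722×10^6 Pa = 9.722 MPa
siltstone: 2368 kg/m³ × 9.8 m/s² × 1644 m = 3.815×10^7 Pa = 38.15 MPa
dolomite: 2892 kg/m³ × 9.8 m/s² × 3044 m = 8.627×10^7 Pa = 86.27 MPa
Total = 5.965 + 9.722 + 38.15 + 86.27 = 140.11 MPa
Pore pressure P_p = 1065 kg/m³ × 9.8 m/s² × 5534 m = 5.776×10^7 Pa = 57.76 MPa
Effective stress σ' = σ_v − P_p = 140.1 − 57.76 = 82.351 MPa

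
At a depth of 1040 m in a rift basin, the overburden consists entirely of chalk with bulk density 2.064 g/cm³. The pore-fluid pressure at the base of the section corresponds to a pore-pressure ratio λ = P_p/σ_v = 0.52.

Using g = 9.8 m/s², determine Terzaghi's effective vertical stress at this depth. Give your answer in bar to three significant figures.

Overburden (lithostatic) stress σ_v:
chalk: 2064 kg/m³ × 9.8 m/s² × 1040 m = 2.104×10^7 Pa = 21.04 MPa
Pore pressure P_p = λ·σ_v = 0.52 × 21.04 MPa = 10.94 MPa
Effective stress σ' = σ_v − P_p = 21.04 − 10.94 = 10.097 MPa = 100.97 bar

101 bar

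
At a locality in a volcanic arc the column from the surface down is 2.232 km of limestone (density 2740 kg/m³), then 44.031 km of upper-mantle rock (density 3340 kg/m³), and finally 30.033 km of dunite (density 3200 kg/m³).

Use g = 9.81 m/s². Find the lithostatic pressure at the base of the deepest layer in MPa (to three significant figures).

limestone: 2740 kg/m³ × 9.81 m/s² × 2232 m = 5.999×10^7 Pa = 59.99 MPa
upper-mantle rock: 3340 kg/m³ × 9.81 m/s² × 44031 m = 1.443×10^9 Pa = 1443 MPa
dunite: 3200 kg/m³ × 9.81 m/s² × 30033 m = 9.428×10^8 Pa = 942.8 MPa
Total = 59.99 + 1443 + 942.8 = 2445.5 MPa

2450 MPa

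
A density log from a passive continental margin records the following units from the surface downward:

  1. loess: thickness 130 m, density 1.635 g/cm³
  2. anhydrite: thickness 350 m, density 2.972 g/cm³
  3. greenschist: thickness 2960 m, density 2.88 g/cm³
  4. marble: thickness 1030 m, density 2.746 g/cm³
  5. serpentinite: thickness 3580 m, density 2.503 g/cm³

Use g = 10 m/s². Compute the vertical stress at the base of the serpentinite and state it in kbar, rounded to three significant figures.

loess: 1635 kg/m³ × 10 m/s² × 130 m = 2.126×10^6 Pa = 0.02125 kbar
anhydrite: 2972 kg/m³ × 10 m/s² × 350 m = 1.040×10^7 Pa = 0.1040 kbar
greenschist: 2880 kg/m³ × 10 m/s² × 2960 m = 8.525×10^7 Pa = 0.8525 kbar
marble: 2746 kg/m³ × 10 m/s² × 1030 m = 2.828×10^7 Pa = 0.2828 kbar
serpentinite: 2503 kg/m³ × 10 m/s² × 3580 m = 8.961×10^7 Pa = 0.8961 kbar
Total = 0.02125 + 0.1040 + 0.8525 + 0.2828 + 0.8961 = 2.1567 kbar

2.16 kbar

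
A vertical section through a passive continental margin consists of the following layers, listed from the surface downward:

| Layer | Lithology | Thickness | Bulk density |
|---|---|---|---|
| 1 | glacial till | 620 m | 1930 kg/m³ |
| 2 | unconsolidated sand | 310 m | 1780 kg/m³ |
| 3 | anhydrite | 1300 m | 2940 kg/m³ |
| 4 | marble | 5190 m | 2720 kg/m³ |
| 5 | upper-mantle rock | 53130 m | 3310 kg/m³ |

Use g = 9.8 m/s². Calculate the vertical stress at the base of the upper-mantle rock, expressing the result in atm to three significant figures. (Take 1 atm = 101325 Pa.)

glacial till: 1930 kg/m³ × 9.8 m/s² × 620 m = 1.173×10^7 Pa = 115.7 atm
unconsolidated sand: 1780 kg/m³ × 9.8 m/s² × 310 m = 5.408×10^6 Pa = 53.37 atm
anhydrite: 2940 kg/m³ × 9.8 m/s² × 1300 m = 3.746×10^7 Pa = 369.7 atm
marble: 2720 kg/m³ × 9.8 m/s² × 5190 m = 1.383×10^8 Pa = 1365 atm
upper-mantle rock: 3310 kg/m³ × 9.8 m/s² × 53130 m = 1.723×10^9 Pa = 17009 atm
Total = 115.7 + 53.37 + 369.7 + 1365 + 17009 = 18913 atm

18900 atm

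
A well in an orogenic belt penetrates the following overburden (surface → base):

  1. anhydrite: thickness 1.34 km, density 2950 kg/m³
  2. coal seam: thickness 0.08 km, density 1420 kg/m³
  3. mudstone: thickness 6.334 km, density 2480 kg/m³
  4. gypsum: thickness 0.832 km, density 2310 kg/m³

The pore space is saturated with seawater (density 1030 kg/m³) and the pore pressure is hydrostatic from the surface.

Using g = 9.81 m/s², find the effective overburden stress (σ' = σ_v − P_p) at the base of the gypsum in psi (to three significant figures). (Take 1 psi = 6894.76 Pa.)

Overburden (lithostatic) stress σ_v:
anhydrite: 2950 kg/m³ × 9.81 m/s² × 1340 m = 3.878×10^7 Pa = 38.78 MPa
coal seam: 1420 kg/m³ × 9.81 m/s² × 80 m = 1.114×10^6 Pa = 1.114 MPa
mudstone: 2480 kg/m³ × 9.81 m/s² × 6334 m = 1.541×10^8 Pa = 154.1 MPa
gypsum: 2310 kg/m³ × 9.81 m/s² × 832 m = 1.885×10^7 Pa = 18.85 MPa
Total = 38.78 + 1.114 + 154.1 + 18.85 = 212.85 MPa
Pore pressure P_p = 1030 kg/m³ × 9.81 m/s² × 8586 m = 8.676×10^7 Pa = 86.76 MPa
Effective stress σ' = σ_v − P_p = 212.8 − 86.76 = 126.09 MPa = 18288 psi

18300 psi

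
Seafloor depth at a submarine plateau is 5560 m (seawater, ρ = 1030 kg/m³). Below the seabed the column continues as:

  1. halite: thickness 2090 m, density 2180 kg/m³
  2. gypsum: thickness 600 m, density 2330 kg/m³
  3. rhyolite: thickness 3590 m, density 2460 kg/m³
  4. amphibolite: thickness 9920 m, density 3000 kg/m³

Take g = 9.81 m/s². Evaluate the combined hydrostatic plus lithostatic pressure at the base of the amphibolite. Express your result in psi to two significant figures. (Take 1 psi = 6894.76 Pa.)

72000 psi

seawater: 1030 kg/m³ × 9.81 m/s² × 5560 m = 5.618×10^7 Pa = 8148 psi
halite: 2180 kg/m³ × 9.81 m/s² × 2090 m = 4.470×10^7 Pa = 6483 psi
gypsum: 2330 kg/m³ × 9.81 m/s² × 600 m = 1.371×10^7 Pa = 1989 psi
rhyolite: 2460 kg/m³ × 9.81 m/s² × 3590 m = 8.664×10^7 Pa = 12565 psi
amphibolite: 3000 kg/m³ × 9.81 m/s² × 9920 m = 2.919×10^8 Pa = 42343 psi
Total = 8148 + 6483 + 1989 + 12565 + 42343 = 71529 psi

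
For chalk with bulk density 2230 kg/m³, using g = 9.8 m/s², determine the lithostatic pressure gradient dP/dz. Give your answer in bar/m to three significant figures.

dP/dz = ρg = 2230 kg/m³ × 9.8 m/s² = 21854 Pa/m
= 21854 Pa/m × (1 bar/m / 1.0000×10^5 Pa/m) = 0.21854 bar/m

0.219 bar/m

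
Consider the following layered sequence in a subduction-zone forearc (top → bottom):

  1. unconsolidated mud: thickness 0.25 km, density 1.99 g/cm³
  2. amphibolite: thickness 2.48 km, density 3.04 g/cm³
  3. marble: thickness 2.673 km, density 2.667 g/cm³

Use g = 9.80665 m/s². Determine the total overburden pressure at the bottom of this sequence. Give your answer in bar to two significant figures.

1500 bar

unconsolidated mud: 1990 kg/m³ × 9.80665 m/s² × 250 m = 4.879×10^6 Pa = 48.79 bar
amphibolite: 3040 kg/m³ × 9.80665 m/s² × 2480 m = 7.393×10^7 Pa = 739.3 bar
marble: 2667 kg/m³ × 9.80665 m/s² × 2673 m = 6.991×10^7 Pa = 699.1 bar
Total = 48.79 + 739.3 + 699.1 = 1487.2 bar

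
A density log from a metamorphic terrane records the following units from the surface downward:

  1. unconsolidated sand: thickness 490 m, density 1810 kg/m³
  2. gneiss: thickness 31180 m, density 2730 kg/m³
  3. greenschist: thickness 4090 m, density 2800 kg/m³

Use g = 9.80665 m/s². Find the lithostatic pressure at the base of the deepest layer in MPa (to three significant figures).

unconsolidated sand: 1810 kg/m³ × 9.80665 m/s² × 490 m = 8.698×10^6 Pa = 8.698 MPa
gneiss: 2730 kg/m³ × 9.80665 m/s² × 31180 m = 8.348×10^8 Pa = 834.8 MPa
greenschist: 2800 kg/m³ × 9.80665 m/s² × 4090 m = 1.123×10^8 Pa = 112.3 MPa
Total = 8.698 + 834.8 + 112.3 = 955.76 MPa

956 MPa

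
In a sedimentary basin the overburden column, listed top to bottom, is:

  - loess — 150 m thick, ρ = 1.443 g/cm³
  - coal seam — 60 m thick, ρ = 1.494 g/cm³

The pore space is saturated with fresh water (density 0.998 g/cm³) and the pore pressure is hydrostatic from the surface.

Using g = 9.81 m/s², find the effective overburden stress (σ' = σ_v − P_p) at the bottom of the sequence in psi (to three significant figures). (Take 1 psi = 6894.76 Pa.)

137 psi

Overburden (lithostatic) stress σ_v:
loess: 1443 kg/m³ × 9.81 m/s² × 150 m = 2.123×10^6 Pa = 2.123 MPa
coal seam: 1494 kg/m³ × 9.81 m/s² × 60 m = 8.794×10^5 Pa = 0.8794 MPa
Total = 2.123 + 0.8794 = 3.0027 MPa
Pore pressure P_p = 998 kg/m³ × 9.81 m/s² × 210 m = 2.056×10^6 Pa = 2.056 MPa
Effective stress σ' = σ_v − P_p = 3.003 − 2.056 = 0.94676 MPa = 137.32 psi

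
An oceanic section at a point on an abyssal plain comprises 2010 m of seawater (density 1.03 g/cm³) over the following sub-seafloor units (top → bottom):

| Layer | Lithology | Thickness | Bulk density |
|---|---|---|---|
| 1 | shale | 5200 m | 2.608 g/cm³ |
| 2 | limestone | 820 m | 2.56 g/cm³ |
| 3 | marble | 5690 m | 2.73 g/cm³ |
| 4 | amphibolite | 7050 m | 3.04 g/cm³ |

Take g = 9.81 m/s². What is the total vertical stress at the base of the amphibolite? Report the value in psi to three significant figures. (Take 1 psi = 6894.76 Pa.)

77800 psi

seawater: 1030 kg/m³ × 9.81 m/s² × 2010 m = 2.031×10^7 Pa = 2946 psi
shale: 2608 kg/m³ × 9.81 m/s² × 5200 m = 1.330×10^8 Pa = 19296 psi
limestone: 2560 kg/m³ × 9.81 m/s² × 820 m = 2.059×10^7 Pa = 2987 psi
marble: 2730 kg/m³ × 9.81 m/s² × 5690 m = 1.524×10^8 Pa = 22102 psi
amphibolite: 3040 kg/m³ × 9.81 m/s² × 7050 m = 2.102×10^8 Pa = 30494 psi
Total = 2946 + 19296 + 2987 + 22102 + 30494 = 77824 psi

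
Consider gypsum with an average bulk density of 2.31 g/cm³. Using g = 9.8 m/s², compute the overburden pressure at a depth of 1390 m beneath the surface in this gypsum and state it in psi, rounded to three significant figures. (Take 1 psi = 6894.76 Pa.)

4560 psi

gypsum: 2310 kg/m³ × 9.8 m/s² × 1390 m = 3.147×10^7 Pa = 4564 psi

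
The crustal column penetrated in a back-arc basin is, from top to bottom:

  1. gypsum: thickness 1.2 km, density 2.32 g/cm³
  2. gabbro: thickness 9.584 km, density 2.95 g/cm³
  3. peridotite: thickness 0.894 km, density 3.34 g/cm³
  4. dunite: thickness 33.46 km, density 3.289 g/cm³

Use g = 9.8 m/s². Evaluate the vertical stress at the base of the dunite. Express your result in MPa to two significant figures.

1400 MPa

gypsum: 2320 kg/m³ × 9.8 m/s² × 1200 m = 2.728×10^7 Pa = 27.28 MPa
gabbro: 2950 kg/m³ × 9.8 m/s² × 9584 m = 2.771×10^8 Pa = 277.1 MPa
peridotite: 3340 kg/m³ × 9.8 m/s² × 894 m = 2.926×10^7 Pa = 29.26 MPa
dunite: 3289 kg/m³ × 9.8 m/s² × 33460 m = 1.078×10^9 Pa = 1078 MPa
Total = 27.28 + 277.1 + 29.26 + 1078 = 1412.1 MPa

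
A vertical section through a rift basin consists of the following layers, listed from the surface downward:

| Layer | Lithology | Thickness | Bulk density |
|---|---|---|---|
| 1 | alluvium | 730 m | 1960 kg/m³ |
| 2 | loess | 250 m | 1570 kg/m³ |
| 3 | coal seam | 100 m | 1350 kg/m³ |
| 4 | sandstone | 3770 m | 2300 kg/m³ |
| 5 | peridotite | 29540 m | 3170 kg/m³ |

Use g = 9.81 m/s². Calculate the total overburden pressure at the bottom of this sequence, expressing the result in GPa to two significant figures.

1.0 GPa

alluvium: 1960 kg/m³ × 9.81 m/s² × 730 m = 1.404×10^7 Pa = 0.01404 GPa
loess: 1570 kg/m³ × 9.81 m/s² × 250 m = 3.850×10^6 Pa = 3.850×10^-3 GPa
coal seam: 1350 kg/m³ × 9.81 m/s² × 100 m = 1.324×10^6 Pa = 1.324×10^-3 GPa
sandstone: 2300 kg/m³ × 9.81 m/s² × 3770 m = 8.506×10^7 Pa = 0.08506 GPa
peridotite: 3170 kg/m³ × 9.81 m/s² × 29540 m = 9.186×10^8 Pa = 0.9186 GPa
Total = 0.01404 + 3.850×10^-3 + 1.324×10^-3 + 0.08506 + 0.9186 = 1.0229 GPa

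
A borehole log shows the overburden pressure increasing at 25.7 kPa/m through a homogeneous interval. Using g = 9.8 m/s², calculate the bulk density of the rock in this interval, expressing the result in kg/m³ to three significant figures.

ρ = (dP/dz)/g = 25.7 kPa/m / 9.8 m/s² = 25700 Pa/m / 9.8 m/s² = 2622.4 kg/m³

2620 kg/m³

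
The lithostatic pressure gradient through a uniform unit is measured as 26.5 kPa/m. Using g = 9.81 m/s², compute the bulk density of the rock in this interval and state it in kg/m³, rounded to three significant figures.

ρ = (dP/dz)/g = 26.5 kPa/m / 9.81 m/s² = 26500 Pa/m / 9.81 m/s² = 2701.3 kg/m³

2700 kg/m³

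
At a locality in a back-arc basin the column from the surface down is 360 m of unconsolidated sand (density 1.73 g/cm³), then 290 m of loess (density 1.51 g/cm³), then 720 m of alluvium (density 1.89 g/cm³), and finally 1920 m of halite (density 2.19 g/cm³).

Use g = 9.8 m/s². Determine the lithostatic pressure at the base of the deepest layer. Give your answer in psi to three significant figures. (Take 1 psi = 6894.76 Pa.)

unconsolidated sand: 1730 kg/m³ × 9.8 m/s² × 360 m = 6.103×10^6 Pa = 885.2 psi
loess: 1510 kg/m³ × 9.8 m/s² × 290 m = 4.291×10^6 Pa = 622.4 psi
alluvium: 1890 kg/m³ × 9.8 m/s² × 720 m = 1.334×10^7 Pa = 1934 psi
halite: 2190 kg/m³ × 9.8 m/s² × 1920 m = 4.121×10^7 Pa = 5977 psi
Total = 885.2 + 622.4 + 1934 + 5977 = 9418.4 psi

9420 psi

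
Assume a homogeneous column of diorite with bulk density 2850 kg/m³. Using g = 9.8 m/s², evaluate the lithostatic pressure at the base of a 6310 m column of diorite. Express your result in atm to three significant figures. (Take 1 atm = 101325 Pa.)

1740 atm

diorite: 2850 kg/m³ × 9.8 m/s² × 6310 m = 1.762×10^8 Pa = 1739 atm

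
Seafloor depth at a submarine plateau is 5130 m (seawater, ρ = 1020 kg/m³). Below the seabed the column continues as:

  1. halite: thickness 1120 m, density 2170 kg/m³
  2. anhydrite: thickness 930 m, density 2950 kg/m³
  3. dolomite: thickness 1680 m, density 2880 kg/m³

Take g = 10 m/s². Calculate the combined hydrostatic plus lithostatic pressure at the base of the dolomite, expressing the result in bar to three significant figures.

seawater: 1020 kg/m³ × 10 m/s² × 5130 m = 5.233×10^7 Pa = 523.3 bar
halite: 2170 kg/m³ × 10 m/s² × 1120 m = 2.430×10^7 Pa = 243.0 bar
anhydrite: 2950 kg/m³ × 10 m/s² × 930 m = 2.744×10^7 Pa = 274.4 bar
dolomite: 2880 kg/m³ × 10 m/s² × 1680 m = 4.838×10^7 Pa = 483.8 bar
Total = 523.3 + 243.0 + 274.4 + 483.8 = 1524.5 bar

1520 bar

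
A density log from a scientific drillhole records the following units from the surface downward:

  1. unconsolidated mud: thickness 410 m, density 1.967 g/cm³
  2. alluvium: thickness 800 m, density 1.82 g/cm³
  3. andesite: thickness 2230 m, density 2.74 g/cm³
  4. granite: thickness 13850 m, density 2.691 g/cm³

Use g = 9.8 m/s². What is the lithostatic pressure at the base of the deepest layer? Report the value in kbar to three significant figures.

unconsolidated mud: 1967 kg/m³ × 9.8 m/s² × 410 m = 7.903×10^6 Pa = 0.07903 kbar
alluvium: 1820 kg/m³ × 9.8 m/s² × 800 m = 1.427×10^7 Pa = 0.1427 kbar
andesite: 2740 kg/m³ × 9.8 m/s² × 2230 m = 5.988×10^7 Pa = 0.5988 kbar
granite: 2691 kg/m³ × 9.8 m/s² × 13850 m = 3.652×10^8 Pa = 3.652 kbar
Total = 0.07903 + 0.1427 + 0.5988 + 3.652 = 4.4730 kbar

4.47 kbar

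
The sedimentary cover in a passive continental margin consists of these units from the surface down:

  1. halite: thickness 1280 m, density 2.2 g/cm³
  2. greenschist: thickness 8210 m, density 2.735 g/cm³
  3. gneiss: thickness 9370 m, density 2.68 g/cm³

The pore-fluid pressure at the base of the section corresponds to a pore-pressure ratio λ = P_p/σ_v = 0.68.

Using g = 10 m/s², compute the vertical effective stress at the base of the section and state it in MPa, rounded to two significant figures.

160 MPa

Overburden (lithostatic) stress σ_v:
halite: 2200 kg/m³ × 10 m/s² × 1280 m = 2.816×10^7 Pa = 28.16 MPa
greenschist: 2735 kg/m³ × 10 m/s² × 8210 m = 2.245×10^8 Pa = 224.5 MPa
gneiss: 2680 kg/m³ × 10 m/s² × 9370 m = 2.511×10^8 Pa = 251.1 MPa
Total = 28.16 + 224.5 + 251.1 = 503.82 MPa
Pore pressure P_p = λ·σ_v = 0.68 × 503.8 MPa = 342.6 MPa
Effective stress σ' = σ_v − P_p = 503.8 − 342.6 = 161.22 MPa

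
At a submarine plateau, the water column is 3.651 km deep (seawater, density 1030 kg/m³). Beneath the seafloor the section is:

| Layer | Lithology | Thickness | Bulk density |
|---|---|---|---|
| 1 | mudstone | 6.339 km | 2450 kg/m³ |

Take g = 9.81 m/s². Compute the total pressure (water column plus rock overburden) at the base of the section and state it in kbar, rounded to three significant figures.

1.89 kbar

seawater: 1030 kg/m³ × 9.81 m/s² × 3651 m = 3.689×10^7 Pa = 0.3689 kbar
mudstone: 2450 kg/m³ × 9.81 m/s² × 6339 m = 1.524×10^8 Pa = 1.524 kbar
Total = 0.3689 + 1.524 = 1.8925 kbar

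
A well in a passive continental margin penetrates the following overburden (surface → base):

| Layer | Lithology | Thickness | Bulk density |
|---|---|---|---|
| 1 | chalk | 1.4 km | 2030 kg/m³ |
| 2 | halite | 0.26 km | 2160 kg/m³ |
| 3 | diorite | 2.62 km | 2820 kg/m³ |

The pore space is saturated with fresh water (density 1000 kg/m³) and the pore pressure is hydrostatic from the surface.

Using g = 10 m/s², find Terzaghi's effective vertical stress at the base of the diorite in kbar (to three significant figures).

Overburden (lithostatic) stress σ_v:
chalk: 2030 kg/m³ × 10 m/s² × 1400 m = 2.842×10^7 Pa = 28.42 MPa
halite: 2160 kg/m³ × 10 m/s² × 260 m = 5.616×10^6 Pa = 5.616 MPa
diorite: 2820 kg/m³ × 10 m/s² × 2620 m = 7.388×10^7 Pa = 73.88 MPa
Total = 28.42 + 5.616 + 73.88 = 107.92 MPa
Pore pressure P_p = 1000 kg/m³ × 10 m/s² × 4280 m = 4.280×10^7 Pa = 42.80 MPa
Effective stress σ' = σ_v − P_p = 107.9 − 42.80 = 65.120 MPa = 0.65120 kbar

0.651 kbar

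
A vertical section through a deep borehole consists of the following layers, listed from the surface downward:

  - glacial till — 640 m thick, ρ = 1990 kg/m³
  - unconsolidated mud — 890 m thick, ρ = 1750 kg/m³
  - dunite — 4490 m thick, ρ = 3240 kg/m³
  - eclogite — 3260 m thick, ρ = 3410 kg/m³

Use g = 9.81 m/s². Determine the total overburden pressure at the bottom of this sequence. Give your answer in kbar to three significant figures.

glacial till: 1990 kg/m³ × 9.81 m/s² × 640 m = 1.249×10^7 Pa = 0.1249 kbar
unconsolidated mud: 1750 kg/m³ × 9.81 m/s² × 890 m = 1.528×10^7 Pa = 0.1528 kbar
dunite: 3240 kg/m³ × 9.81 m/s² × 4490 m = 1.427×10^8 Pa = 1.427 kbar
eclogite: 3410 kg/m³ × 9.81 m/s² × 3260 m = 1.091×10^8 Pa = 1.091 kbar
Total = 0.1249 + 0.1528 + 1.427 + 1.091 = 2.7954 kbar

2.80 kbar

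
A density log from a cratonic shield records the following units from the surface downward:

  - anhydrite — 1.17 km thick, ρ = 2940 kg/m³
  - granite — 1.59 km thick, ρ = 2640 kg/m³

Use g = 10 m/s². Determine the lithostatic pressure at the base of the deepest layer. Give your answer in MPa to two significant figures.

76 MPa

anhydrite: 2940 kg/m³ × 10 m/s² × 1170 m = 3.440×10^7 Pa = 34.40 MPa
granite: 2640 kg/m³ × 10 m/s² × 1590 m = 4.198×10^7 Pa = 41.98 MPa
Total = 34.40 + 41.98 = 76.374 MPa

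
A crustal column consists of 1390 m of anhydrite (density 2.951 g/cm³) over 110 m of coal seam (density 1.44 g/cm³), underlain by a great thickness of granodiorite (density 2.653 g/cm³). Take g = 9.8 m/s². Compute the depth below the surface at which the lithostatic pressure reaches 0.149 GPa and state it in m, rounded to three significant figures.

Pressure at base of upper layers: 2951×9.8×1390 + 1440×9.8×110 = 4.175×10^7 Pa = 0.04175 GPa
Remaining pressure to be supplied by granodiorite: 1.490×10^8 − 4.175×10^7 = 1.072×10^8 Pa
Additional depth in granodiorite = 1.072×10^8 Pa / (2653 kg/m³ × 9.8 m/s²) = 4125.1 m
Total depth = 1500 m + 4125.1 m = 5625.1 m

5630 m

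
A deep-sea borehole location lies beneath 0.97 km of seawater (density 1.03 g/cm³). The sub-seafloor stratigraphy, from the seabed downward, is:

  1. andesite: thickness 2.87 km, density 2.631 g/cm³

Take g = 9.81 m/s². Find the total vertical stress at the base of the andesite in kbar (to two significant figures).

seawater: 1030 kg/m³ × 9.81 m/s² × 970 m = 9.801×10^6 Pa = 0.09801 kbar
andesite: 2631 kg/m³ × 9.81 m/s² × 2870 m = 7.408×10^7 Pa = 0.7408 kbar
Total = 0.09801 + 0.7408 = 0.83876 kbar

0.84 kbar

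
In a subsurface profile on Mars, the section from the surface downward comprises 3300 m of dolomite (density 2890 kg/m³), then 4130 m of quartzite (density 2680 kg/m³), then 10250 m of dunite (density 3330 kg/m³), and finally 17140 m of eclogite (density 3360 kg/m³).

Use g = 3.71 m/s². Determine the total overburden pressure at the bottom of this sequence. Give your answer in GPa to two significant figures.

dolomite: 2890 kg/m³ × 3.71 m/s² × 3300 m = 3.538×10^7 Pa = 0.03538 GPa
quartzite: 2680 kg/m³ × 3.71 m/s² × 4130 m = 4.106×10^7 Pa = 0.04106 GPa
dunite: 3330 kg/m³ × 3.71 m/s² × 10250 m = 1.266×10^8 Pa = 0.1266 GPa
eclogite: 3360 kg/m³ × 3.71 m/s² × 17140 m = 2.137×10^8 Pa = 0.2137 GPa
Total = 0.03538 + 0.04106 + 0.1266 + 0.2137 = 0.41674 GPa

0.42 GPa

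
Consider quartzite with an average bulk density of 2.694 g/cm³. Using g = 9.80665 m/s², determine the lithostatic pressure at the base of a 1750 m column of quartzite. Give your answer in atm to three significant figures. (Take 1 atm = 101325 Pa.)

456 atm

quartzite: 2694 kg/m³ × 9.80665 m/s² × 1750 m = 4.623×10^7 Pa = 456.3 atm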